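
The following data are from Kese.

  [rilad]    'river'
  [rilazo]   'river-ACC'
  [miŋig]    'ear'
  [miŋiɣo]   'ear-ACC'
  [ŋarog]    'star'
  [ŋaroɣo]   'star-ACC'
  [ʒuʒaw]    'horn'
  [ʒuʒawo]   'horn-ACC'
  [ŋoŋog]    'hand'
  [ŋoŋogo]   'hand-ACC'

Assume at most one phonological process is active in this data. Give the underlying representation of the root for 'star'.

/ŋaroɣ/

The stem for 'star' ends in [g] in [ŋarog] but [ɣ] in [ŋaroɣo].
But 'hand' keeps [g] in both environments ([ŋoŋog], [ŋoŋogo]), so there is no rule changing /g/ to [ɣ] before the ACC suffix.
So /ɣ/ is underlying, and a rule of word-final hardening — voiced fricatives become stops word-finally — gives [g].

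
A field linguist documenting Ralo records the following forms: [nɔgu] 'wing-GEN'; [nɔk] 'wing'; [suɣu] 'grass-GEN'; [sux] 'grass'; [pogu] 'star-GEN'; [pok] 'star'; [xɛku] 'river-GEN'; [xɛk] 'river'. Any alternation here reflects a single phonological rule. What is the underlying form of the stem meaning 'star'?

/pog/

In [pogu] and [pok] the final segment of 'star' alternates: [g] ~ [k].
The stem 'river' ([xɛku], [xɛk]) shows [k] unchanged in both environments, so [k] cannot be basic with [g] derived before the GEN suffix.
The underlying segment must be /g/; voiced obstruents become voiceless word-finally, yielding [k] there.
So 'star' = /pog/.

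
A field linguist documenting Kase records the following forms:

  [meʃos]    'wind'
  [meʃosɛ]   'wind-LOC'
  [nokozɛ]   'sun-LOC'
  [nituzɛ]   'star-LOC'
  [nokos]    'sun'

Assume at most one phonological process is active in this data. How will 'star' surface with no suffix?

The root 'sun' surfaces as [nokos] and [nokozɛ], with a stem-final [s] ~ [z] alternation.
The stem 'wind' ([meʃos], [meʃosɛ]) shows [s] unchanged in both environments, so [s] cannot be basic with [z] derived before the LOC suffix.
The alternation reflects word-final obstruent devoicing: voiced obstruents become voiceless word-finally. /z/ is underlying.
The one attested form of 'star', [nituzɛ], shows underlying /nituz/. Applying the same rule word-finally gives [nitus].

[nitus]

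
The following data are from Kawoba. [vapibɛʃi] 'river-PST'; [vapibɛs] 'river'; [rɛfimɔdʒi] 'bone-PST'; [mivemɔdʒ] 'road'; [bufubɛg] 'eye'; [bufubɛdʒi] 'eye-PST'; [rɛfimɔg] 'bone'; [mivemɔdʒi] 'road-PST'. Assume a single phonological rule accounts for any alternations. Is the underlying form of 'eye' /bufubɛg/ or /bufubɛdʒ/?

/bufubɛg/

The root 'eye' surfaces as [bufubɛdʒi] and [bufubɛg], with a stem-final [dʒ] ~ [g] alternation.
The stem 'road' ([mivemɔdʒi], [mivemɔdʒ]) shows [dʒ] unchanged in both environments, so [dʒ] cannot be basic with [g] derived in isolation.
The underlying segment must be /g/; /g/ and /s/ become palato-alveolar [dʒ] and [ʃ] before a front vowel, yielding [dʒ] there.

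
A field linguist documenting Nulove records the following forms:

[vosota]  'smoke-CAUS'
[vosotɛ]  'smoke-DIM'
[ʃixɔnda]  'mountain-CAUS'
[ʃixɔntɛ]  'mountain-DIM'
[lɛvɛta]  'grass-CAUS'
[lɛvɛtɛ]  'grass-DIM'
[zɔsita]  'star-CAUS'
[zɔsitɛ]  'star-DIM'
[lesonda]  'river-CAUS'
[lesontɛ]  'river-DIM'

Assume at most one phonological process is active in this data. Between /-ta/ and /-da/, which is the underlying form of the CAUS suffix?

/-da/

The CAUS suffix surfaces as [-da] and [-ta], depending on the final segment of the stem.
By contrast the DIM suffix keeps its initial [t] throughout — that segment must be underlying.
The CAUS suffix is therefore /-da/ underlyingly, with post-vocalic devoicing: voiced stops become voiceless after a vowel.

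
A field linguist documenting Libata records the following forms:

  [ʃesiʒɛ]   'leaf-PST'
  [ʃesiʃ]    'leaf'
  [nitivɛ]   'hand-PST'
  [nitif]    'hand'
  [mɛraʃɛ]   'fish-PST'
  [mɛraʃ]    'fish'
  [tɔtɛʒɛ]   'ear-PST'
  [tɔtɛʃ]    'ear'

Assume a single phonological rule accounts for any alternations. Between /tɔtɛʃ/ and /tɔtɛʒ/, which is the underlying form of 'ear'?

In [tɔtɛʒɛ] and [tɔtɛʃ] the final segment of 'ear' alternates: [ʒ] ~ [ʃ].
Compare 'fish', with invariant [ʃ] in [mɛraʃɛ] and [mɛraʃ]: an analysis with underlying /ʃ/ and a rule producing [ʒ] before the PST suffix would wrongly predict alternation here too.
The alternation reflects word-final obstruent devoicing: voiced obstruents become voiceless word-finally. /ʒ/ is underlying.

/tɔtɛʒ/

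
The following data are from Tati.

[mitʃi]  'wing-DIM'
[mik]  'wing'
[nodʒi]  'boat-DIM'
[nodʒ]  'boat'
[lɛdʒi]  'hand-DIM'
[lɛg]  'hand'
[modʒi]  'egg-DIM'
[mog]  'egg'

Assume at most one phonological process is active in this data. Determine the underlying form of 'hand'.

/lɛg/

In [lɛdʒi] and [lɛg] the final segment of 'hand' alternates: [dʒ] ~ [g].
If /dʒ/ were underlying and a rule turned it into [g] in isolation, 'boat' would also alternate; but it has [dʒ] in both [nodʒi] and [nodʒ].
So /g/ is underlying, and a rule of palatalization before a front vowel — /k/ and /g/ become palato-alveolar [tʃ] and [dʒ] before a front vowel — gives [dʒ].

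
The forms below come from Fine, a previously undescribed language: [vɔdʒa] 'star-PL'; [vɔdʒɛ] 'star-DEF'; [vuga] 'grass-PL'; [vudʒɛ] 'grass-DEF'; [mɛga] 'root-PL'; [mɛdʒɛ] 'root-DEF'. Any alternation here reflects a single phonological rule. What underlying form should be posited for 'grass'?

'grass' shows [g] ~ [dʒ] at the end of the stem ([vuga] vs [vudʒɛ]).
If /dʒ/ were underlying and a rule turned it into [g] before the PL suffix, 'star' would also alternate; but it has [dʒ] in both [vɔdʒa] and [vɔdʒɛ].
Therefore /g/ is basic and [dʒ] is derived by palatalization before a front vowel (/g/ becomes palato-alveolar [dʒ] before a front vowel).
Hence 'grass' is /vug/ underlyingly.

/vug/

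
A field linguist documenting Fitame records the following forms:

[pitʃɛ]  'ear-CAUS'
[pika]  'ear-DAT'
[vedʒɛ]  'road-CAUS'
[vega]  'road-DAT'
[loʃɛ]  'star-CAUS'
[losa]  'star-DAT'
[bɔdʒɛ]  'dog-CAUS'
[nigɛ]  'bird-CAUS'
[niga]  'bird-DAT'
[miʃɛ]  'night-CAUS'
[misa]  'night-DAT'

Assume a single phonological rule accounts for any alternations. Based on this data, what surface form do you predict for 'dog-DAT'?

The stem for 'road' ends in [dʒ] in [vedʒɛ] but [g] in [vega].
The stem 'bird' ([nigɛ], [niga]) shows [g] unchanged in both environments, so [g] cannot be basic with [dʒ] derived before the CAUS suffix.
The alternation reflects depalatalization: palato-alveolar /tʃ/, /dʒ/ and /ʃ/ become [k], [g] and [s] when no front vowel follows. /dʒ/ is underlying.
From [bɔdʒɛ] the stem 'dog' is /bɔdʒ/; when no front vowel follows this yields [bɔga].

[bɔga]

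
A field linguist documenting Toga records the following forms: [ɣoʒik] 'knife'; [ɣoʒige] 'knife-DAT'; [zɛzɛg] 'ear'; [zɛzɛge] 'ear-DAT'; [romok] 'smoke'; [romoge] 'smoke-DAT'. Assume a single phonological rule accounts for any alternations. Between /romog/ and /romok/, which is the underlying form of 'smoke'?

/romok/

The root 'smoke' surfaces as [romok] and [romoge], with a stem-final [k] ~ [g] alternation.
Compare 'ear', with invariant [g] in [zɛzɛg] and [zɛzɛge]: an analysis with underlying /g/ and a rule producing [k] in isolation would wrongly predict alternation here too.
The alternation reflects intervocalic voicing: voiceless stops become voiced between vowels. /k/ is underlying.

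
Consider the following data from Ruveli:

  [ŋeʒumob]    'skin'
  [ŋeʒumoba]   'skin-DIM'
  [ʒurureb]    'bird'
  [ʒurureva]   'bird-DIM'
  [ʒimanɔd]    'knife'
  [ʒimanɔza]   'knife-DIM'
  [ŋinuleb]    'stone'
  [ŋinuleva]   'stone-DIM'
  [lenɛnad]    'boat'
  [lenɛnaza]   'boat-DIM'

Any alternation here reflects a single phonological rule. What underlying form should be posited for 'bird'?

In [ʒurureb] and [ʒurureva] the final segment of 'bird' alternates: [b] ~ [v].
The stem 'skin' ([ŋeʒumob], [ŋeʒumoba]) shows [b] unchanged in both environments, so [b] cannot be basic with [v] derived before the DIM suffix.
Therefore /v/ is basic and [b] is derived by word-final hardening (voiced fricatives become stops word-finally).

/ʒururev/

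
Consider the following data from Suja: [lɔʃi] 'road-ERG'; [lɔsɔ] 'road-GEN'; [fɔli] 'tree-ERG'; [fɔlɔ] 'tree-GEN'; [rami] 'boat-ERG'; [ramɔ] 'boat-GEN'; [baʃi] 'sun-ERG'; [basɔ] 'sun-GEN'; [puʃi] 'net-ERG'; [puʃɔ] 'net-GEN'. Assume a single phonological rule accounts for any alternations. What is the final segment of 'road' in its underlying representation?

/s/

The stem for 'road' ends in [ʃ] in [lɔʃi] but [s] in [lɔsɔ].
If /ʃ/ were underlying and a rule turned it into [s] before the GEN suffix, 'net' would also alternate; but it has [ʃ] in both [puʃi] and [puʃɔ].
The alternation reflects palatalization before a front vowel: /s/ becomes palato-alveolar [ʃ] before a front vowel. /s/ is underlying.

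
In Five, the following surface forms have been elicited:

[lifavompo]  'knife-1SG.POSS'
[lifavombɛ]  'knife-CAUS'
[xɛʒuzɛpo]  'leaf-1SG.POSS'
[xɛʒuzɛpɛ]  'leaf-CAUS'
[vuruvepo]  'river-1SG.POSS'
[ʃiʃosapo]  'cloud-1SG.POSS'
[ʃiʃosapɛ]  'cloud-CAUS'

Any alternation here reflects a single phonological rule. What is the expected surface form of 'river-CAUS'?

The CAUS suffix surfaces as [-bɛ] and [-pɛ], depending on the final segment of the stem.
By contrast the 1SG.POSS suffix keeps its initial [p] throughout — that segment must be underlying.
The CAUS suffix is therefore /-bɛ/ underlyingly, with post-vocalic devoicing: voiced stops become voiceless after a vowel.
After 'river', which ends in a vowel, the suffix surfaces as [-pɛ], giving [vuruvepɛ].

[vuruvepɛ]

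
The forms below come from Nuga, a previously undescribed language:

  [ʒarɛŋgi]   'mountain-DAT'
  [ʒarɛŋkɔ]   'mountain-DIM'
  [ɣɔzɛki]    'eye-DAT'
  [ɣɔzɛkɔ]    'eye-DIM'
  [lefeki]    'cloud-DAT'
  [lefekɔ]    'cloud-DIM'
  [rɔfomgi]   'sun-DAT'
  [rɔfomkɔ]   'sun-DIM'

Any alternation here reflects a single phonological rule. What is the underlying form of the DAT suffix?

The DAT morpheme has two allomorphs, [-gi] and [-ki].
The DIM suffix, which begins with [k], is invariant after every stem; so [k] is not altered by any rule here.
The DAT suffix is therefore /-gi/ underlyingly, with post-vocalic devoicing: voiced stops become voiceless after a vowel.

/-gi/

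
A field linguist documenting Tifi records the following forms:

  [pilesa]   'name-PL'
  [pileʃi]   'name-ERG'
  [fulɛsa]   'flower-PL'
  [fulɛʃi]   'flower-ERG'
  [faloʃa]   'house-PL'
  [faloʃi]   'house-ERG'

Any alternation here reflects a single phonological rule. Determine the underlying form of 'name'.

/piles/

In [pilesa] and [pileʃi] the final segment of 'name' alternates: [s] ~ [ʃ].
But 'house' keeps [ʃ] in both environments ([faloʃa], [faloʃi]), so there is no rule changing /ʃ/ to [s] before the PL suffix.
So /s/ is underlying, and a rule of palatalization before a front vowel — /s/ becomes palato-alveolar [ʃ] before a front vowel — gives [ʃ].
So 'name' = /piles/.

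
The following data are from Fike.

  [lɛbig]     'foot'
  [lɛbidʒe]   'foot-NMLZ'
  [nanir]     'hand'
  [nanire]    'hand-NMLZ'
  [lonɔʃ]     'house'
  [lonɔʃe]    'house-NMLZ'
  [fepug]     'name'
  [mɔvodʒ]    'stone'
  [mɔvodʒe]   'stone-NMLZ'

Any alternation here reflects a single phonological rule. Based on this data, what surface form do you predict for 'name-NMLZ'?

The stem for 'foot' ends in [g] in [lɛbig] but [dʒ] in [lɛbidʒe].
But 'stone' keeps [dʒ] in both environments ([mɔvodʒ], [mɔvodʒe]), so there is no rule changing /dʒ/ to [g] in isolation.
The underlying segment must be /g/; /g/ becomes palato-alveolar [dʒ] before a front vowel, yielding [dʒ] there.
From [fepug] the stem 'name' is /fepug/; before a front vowel this yields [fepudʒe].

[fepudʒe]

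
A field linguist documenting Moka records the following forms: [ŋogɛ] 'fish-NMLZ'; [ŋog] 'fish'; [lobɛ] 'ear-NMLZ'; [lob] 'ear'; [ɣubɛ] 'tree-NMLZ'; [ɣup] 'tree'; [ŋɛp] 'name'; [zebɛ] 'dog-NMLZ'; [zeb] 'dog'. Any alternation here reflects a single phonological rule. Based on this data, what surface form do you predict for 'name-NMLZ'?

The stem for 'tree' ends in [b] in [ɣubɛ] but [p] in [ɣup].
Compare 'dog', with invariant [b] in [zebɛ] and [zeb]: an analysis with underlying /b/ and a rule producing [p] in isolation would wrongly predict alternation here too.
Therefore /p/ is basic and [b] is derived by intervocalic voicing (voiceless stops become voiced between vowels).
The one attested form of 'name', [ŋɛp], shows underlying /ŋɛp/. Applying the same rule between vowels gives [ŋɛbɛ].

[ŋɛbɛ]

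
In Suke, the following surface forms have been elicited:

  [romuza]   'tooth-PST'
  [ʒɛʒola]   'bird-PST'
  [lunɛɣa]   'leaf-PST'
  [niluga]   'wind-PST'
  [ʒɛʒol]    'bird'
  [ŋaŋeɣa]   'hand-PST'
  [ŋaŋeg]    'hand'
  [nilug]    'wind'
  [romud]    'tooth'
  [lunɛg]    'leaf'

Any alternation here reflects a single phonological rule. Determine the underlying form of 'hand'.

In [ŋaŋeg] and [ŋaŋeɣa] the final segment of 'hand' alternates: [g] ~ [ɣ].
If /g/ were underlying and a rule turned it into [ɣ] before the PST suffix, 'wind' would also alternate; but it has [g] in both [nilug] and [niluga].
The underlying segment must be /ɣ/; voiced fricatives become stops word-finally, yielding [g] there.
So 'hand' = /ŋaŋeɣ/.

/ŋaŋeɣ/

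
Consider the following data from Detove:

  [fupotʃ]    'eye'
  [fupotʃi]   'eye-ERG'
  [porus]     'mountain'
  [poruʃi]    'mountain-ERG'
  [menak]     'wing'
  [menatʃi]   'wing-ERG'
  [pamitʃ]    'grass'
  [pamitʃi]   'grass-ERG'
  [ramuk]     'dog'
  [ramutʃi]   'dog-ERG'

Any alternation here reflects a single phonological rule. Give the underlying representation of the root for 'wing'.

The stem for 'wing' ends in [k] in [menak] but [tʃ] in [menatʃi].
If /tʃ/ were underlying and a rule turned it into [k] in isolation, 'eye' would also alternate; but it has [tʃ] in both [fupotʃ] and [fupotʃi].
The alternation reflects palatalization before a front vowel: /k/ and /s/ become palato-alveolar [tʃ] and [ʃ] before a front vowel. /k/ is underlying.
Hence 'wing' is /menak/ underlyingly.

/menak/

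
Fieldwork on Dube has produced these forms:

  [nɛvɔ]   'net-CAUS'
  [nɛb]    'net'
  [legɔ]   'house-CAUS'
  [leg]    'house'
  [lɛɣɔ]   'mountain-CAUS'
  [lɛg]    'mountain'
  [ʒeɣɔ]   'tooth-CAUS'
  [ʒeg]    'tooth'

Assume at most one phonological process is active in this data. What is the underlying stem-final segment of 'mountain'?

/ɣ/

The root 'mountain' surfaces as [lɛɣɔ] and [lɛg], with a stem-final [ɣ] ~ [g] alternation.
If /g/ were underlying and a rule turned it into [ɣ] before the CAUS suffix, 'house' would also alternate; but it has [g] in both [legɔ] and [leg].
So /ɣ/ is underlying, and a rule of word-final hardening — voiced fricatives become stops word-finally — gives [g].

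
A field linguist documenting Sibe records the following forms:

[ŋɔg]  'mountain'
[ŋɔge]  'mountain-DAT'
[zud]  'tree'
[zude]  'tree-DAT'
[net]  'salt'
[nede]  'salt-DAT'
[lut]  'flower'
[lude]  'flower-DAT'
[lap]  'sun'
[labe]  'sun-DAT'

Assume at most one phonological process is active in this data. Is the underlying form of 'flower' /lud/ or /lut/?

'flower' shows [t] ~ [d] at the end of the stem ([lut] vs [lude]).
If /d/ were underlying and a rule turned it into [t] in isolation, 'tree' would also alternate; but it has [d] in both [zud] and [zude].
Therefore /t/ is basic and [d] is derived by intervocalic voicing (voiceless stops become voiced between vowels).

/lut/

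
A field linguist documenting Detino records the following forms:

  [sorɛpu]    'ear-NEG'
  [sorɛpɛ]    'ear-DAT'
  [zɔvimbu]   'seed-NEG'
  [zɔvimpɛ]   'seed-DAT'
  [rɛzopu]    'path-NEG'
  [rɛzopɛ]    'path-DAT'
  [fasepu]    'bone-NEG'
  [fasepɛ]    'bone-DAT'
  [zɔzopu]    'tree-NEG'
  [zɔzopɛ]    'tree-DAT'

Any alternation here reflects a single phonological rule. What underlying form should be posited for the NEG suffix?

/-bu/

The NEG suffix surfaces as [-bu] and [-pu], depending on the final segment of the stem.
The DAT suffix, which begins with [p], is invariant after every stem; so [p] is not altered by any rule here.
So the underlying form is /-bu/, and voiced stops become voiceless after a vowel.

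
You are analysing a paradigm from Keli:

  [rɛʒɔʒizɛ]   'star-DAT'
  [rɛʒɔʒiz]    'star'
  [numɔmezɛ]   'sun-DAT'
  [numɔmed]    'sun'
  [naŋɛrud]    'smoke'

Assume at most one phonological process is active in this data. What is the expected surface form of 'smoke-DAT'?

In [numɔmezɛ] and [numɔmed] the final segment of 'sun' alternates: [z] ~ [d].
The stem 'star' ([rɛʒɔʒizɛ], [rɛʒɔʒiz]) shows [z] unchanged in both environments, so [z] cannot be basic with [d] derived in isolation.
The underlying segment must be /d/; voiced stops become fricatives between vowels, yielding [z] there.
The one attested form of 'smoke', [naŋɛrud], shows underlying /naŋɛrud/. Applying the same rule between vowels gives [naŋɛruzɛ].

[naŋɛruzɛ]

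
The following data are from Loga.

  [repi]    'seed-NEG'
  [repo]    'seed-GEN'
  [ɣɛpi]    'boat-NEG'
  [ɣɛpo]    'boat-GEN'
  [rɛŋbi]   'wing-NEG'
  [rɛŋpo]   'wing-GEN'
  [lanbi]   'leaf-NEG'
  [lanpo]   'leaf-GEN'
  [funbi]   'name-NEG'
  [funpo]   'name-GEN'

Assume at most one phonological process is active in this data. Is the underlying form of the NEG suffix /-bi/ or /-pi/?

/-bi/

The NEG morpheme has two allomorphs, [-bi] and [-pi].
By contrast the GEN suffix keeps its initial [p] throughout — that segment must be underlying.
The NEG suffix is therefore /-bi/ underlyingly, with post-vocalic devoicing: voiced stops become voiceless after a vowel.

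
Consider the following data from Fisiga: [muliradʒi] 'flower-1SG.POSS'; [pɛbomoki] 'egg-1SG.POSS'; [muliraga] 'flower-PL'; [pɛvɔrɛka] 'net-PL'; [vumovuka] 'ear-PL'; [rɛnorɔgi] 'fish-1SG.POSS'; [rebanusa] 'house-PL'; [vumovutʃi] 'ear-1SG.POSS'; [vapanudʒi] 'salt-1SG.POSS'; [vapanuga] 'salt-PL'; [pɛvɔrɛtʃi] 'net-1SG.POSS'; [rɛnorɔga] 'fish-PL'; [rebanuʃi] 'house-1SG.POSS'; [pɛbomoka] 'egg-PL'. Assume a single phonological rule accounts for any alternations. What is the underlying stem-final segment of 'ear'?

/tʃ/

The stem for 'ear' ends in [k] in [vumovuka] but [tʃ] in [vumovutʃi].
But 'egg' keeps [k] in both environments ([pɛbomoka], [pɛbomoki]), so there is no rule changing /k/ to [tʃ] before the 1SG.POSS suffix.
So /tʃ/ is underlying, and a rule of depalatalization — palato-alveolar /tʃ/, /dʒ/ and /ʃ/ become [k], [g] and [s] when no front vowel follows — gives [k].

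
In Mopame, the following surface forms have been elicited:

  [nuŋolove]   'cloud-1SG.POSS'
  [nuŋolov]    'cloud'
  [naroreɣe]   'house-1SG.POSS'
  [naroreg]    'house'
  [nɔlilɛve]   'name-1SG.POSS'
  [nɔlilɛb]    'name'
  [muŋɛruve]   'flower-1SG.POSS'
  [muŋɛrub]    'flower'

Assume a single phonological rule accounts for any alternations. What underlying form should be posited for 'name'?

/nɔlilɛb/

In [nɔlilɛve] and [nɔlilɛb] the final segment of 'name' alternates: [v] ~ [b].
The stem 'cloud' ([nuŋolove], [nuŋolov]) shows [v] unchanged in both environments, so [v] cannot be basic with [b] derived in isolation.
The alternation reflects intervocalic spirantization: voiced stops become fricatives between vowels. /b/ is underlying.
So 'name' = /nɔlilɛb/.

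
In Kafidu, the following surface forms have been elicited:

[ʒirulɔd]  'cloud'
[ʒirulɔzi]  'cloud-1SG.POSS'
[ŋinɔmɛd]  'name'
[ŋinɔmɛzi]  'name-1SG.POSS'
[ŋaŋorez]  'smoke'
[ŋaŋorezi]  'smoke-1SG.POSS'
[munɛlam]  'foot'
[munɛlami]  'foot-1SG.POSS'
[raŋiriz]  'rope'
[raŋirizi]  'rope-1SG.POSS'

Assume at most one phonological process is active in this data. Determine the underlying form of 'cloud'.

The stem for 'cloud' ends in [d] in [ʒirulɔd] but [z] in [ʒirulɔzi].
If /z/ were underlying and a rule turned it into [d] in isolation, 'rope' would also alternate; but it has [z] in both [raŋiriz] and [raŋirizi].
The underlying segment must be /d/; voiced stops become fricatives between vowels, yielding [z] there.

/ʒirulɔd/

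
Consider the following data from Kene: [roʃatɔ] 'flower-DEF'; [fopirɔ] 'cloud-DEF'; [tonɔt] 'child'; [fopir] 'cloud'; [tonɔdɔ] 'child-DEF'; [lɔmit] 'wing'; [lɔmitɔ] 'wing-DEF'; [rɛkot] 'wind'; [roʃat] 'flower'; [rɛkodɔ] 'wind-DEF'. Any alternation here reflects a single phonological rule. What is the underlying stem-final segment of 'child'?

/d/

'child' shows [t] ~ [d] at the end of the stem ([tonɔt] vs [tonɔdɔ]).
But 'flower' keeps [t] in both environments ([roʃat], [roʃatɔ]), so there is no rule changing /t/ to [d] before the DEF suffix.
The alternation reflects word-final obstruent devoicing: voiced obstruents become voiceless word-finally. /d/ is underlying.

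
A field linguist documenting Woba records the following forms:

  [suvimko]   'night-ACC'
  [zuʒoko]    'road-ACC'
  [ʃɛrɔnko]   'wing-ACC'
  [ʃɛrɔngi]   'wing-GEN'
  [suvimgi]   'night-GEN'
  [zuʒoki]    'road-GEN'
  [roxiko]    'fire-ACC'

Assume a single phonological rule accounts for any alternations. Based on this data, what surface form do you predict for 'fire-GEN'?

[roxiki]

The GEN morpheme has two allomorphs, [-gi] and [-ki].
The ACC suffix, which begins with [k], is invariant after every stem; so [k] is not altered by any rule here.
The GEN suffix is therefore /-gi/ underlyingly, with post-vocalic devoicing: voiced stops become voiceless after a vowel.
After 'fire', which ends in a vowel, the suffix surfaces as [-ki], giving [roxiki].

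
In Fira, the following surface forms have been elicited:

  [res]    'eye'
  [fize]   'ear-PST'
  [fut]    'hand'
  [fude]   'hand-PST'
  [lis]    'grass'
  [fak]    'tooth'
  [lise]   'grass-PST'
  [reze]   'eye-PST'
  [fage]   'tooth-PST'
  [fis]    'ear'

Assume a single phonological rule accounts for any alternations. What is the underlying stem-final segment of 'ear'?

'ear' shows [s] ~ [z] at the end of the stem ([fis] vs [fize]).
If /s/ were underlying and a rule turned it into [z] before the PST suffix, 'grass' would also alternate; but it has [s] in both [lis] and [lise].
The underlying segment must be /z/; voiced obstruents become voiceless word-finally, yielding [s] there.

/z/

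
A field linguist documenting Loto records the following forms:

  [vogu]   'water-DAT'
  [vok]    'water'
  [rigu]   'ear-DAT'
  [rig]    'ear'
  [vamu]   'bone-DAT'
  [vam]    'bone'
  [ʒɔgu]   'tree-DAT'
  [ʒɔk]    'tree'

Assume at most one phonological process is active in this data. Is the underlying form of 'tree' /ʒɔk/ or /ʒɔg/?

/ʒɔk/

In [ʒɔgu] and [ʒɔk] the final segment of 'tree' alternates: [g] ~ [k].
If /g/ were underlying and a rule turned it into [k] in isolation, 'ear' would also alternate; but it has [g] in both [rigu] and [rig].
Therefore /k/ is basic and [g] is derived by intervocalic voicing (voiceless stops become voiced between vowels).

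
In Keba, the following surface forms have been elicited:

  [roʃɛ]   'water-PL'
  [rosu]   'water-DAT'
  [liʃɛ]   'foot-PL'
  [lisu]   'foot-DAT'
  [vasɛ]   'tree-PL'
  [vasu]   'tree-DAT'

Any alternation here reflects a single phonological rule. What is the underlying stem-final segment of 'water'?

/ʃ/

The stem for 'water' ends in [ʃ] in [roʃɛ] but [s] in [rosu].
But 'tree' keeps [s] in both environments ([vasɛ], [vasu]), so there is no rule changing /s/ to [ʃ] before the PL suffix.
The underlying segment must be /ʃ/; palato-alveolar /ʃ/ becomes [s] when no front vowel follows, yielding [s] there.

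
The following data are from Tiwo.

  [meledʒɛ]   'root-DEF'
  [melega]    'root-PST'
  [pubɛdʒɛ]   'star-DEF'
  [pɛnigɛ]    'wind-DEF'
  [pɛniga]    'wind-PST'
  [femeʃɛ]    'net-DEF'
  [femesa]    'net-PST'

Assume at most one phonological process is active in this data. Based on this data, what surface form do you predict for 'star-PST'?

[pubɛga]

The stem for 'root' ends in [dʒ] in [meledʒɛ] but [g] in [melega].
But 'wind' keeps [g] in both environments ([pɛnigɛ], [pɛniga]), so there is no rule changing /g/ to [dʒ] before the DEF suffix.
The underlying segment must be /dʒ/; palato-alveolar /dʒ/ and /ʃ/ become [g] and [s] when no front vowel follows, yielding [g] there.
From [pubɛdʒɛ] the stem 'star' is /pubɛdʒ/; when no front vowel follows this yields [pubɛga].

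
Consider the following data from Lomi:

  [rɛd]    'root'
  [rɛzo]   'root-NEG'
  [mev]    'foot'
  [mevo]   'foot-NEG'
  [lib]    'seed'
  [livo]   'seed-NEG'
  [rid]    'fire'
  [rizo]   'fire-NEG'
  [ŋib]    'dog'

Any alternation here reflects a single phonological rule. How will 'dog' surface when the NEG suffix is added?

'seed' shows [b] ~ [v] at the end of the stem ([lib] vs [livo]).
If /v/ were underlying and a rule turned it into [b] in isolation, 'foot' would also alternate; but it has [v] in both [mev] and [mevo].
So /b/ is underlying, and a rule of intervocalic spirantization — voiced stops become fricatives between vowels — gives [v].
From [ŋib] the stem 'dog' is /ŋib/; between vowels this yields [ŋivo].

[ŋivo]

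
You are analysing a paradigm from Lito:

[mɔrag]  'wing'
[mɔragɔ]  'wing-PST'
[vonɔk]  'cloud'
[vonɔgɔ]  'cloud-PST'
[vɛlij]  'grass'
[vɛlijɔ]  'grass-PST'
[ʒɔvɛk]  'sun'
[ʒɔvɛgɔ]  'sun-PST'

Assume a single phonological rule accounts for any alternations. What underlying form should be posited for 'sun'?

/ʒɔvɛk/

In [ʒɔvɛk] and [ʒɔvɛgɔ] the final segment of 'sun' alternates: [k] ~ [g].
Compare 'wing', with invariant [g] in [mɔrag] and [mɔragɔ]: an analysis with underlying /g/ and a rule producing [k] in isolation would wrongly predict alternation here too.
Therefore /k/ is basic and [g] is derived by intervocalic voicing (voiceless stops become voiced between vowels).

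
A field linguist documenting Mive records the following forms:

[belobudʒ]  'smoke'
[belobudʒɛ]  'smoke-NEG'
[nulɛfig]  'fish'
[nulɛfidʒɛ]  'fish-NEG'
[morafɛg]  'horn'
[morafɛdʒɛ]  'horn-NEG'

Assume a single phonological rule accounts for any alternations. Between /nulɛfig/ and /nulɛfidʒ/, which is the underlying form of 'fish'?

'fish' shows [g] ~ [dʒ] at the end of the stem ([nulɛfig] vs [nulɛfidʒɛ]).
Compare 'smoke', with invariant [dʒ] in [belobudʒ] and [belobudʒɛ]: an analysis with underlying /dʒ/ and a rule producing [g] in isolation would wrongly predict alternation here too.
The alternation reflects palatalization before a front vowel: /g/ becomes palato-alveolar [dʒ] before a front vowel. /g/ is underlying.

/nulɛfig/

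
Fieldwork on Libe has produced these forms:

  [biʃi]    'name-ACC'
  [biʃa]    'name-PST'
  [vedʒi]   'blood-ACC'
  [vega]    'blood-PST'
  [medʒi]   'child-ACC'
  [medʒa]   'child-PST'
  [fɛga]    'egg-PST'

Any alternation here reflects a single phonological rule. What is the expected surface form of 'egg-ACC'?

In [vedʒi] and [vega] the final segment of 'blood' alternates: [dʒ] ~ [g].
If /dʒ/ were underlying and a rule turned it into [g] before the PST suffix, 'child' would also alternate; but it has [dʒ] in both [medʒi] and [medʒa].
The alternation reflects palatalization before a front vowel: /g/ becomes palato-alveolar [dʒ] before a front vowel. /g/ is underlying.
The one attested form of 'egg', [fɛga], shows underlying /fɛg/. Applying the same rule before a front vowel gives [fɛdʒi].

[fɛdʒi]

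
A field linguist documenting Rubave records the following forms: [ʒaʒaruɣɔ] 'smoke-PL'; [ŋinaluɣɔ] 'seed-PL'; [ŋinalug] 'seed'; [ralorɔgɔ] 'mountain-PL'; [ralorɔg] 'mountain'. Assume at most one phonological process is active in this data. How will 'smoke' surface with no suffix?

[ʒaʒarug]

The stem for 'seed' ends in [ɣ] in [ŋinaluɣɔ] but [g] in [ŋinalug].
The stem 'mountain' ([ralorɔgɔ], [ralorɔg]) shows [g] unchanged in both environments, so [g] cannot be basic with [ɣ] derived before the PL suffix.
The alternation reflects word-final hardening: voiced fricatives become stops word-finally. /ɣ/ is underlying.
From [ʒaʒaruɣɔ] the stem 'smoke' is /ʒaʒaruɣ/; word-finally this yields [ʒaʒarug].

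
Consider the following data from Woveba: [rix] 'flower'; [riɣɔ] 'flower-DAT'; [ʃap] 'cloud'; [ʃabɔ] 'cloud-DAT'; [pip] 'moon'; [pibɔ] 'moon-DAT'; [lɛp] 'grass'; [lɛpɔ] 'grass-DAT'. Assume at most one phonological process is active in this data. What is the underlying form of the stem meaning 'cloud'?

The stem for 'cloud' ends in [p] in [ʃap] but [b] in [ʃabɔ].
The stem 'grass' ([lɛp], [lɛpɔ]) shows [p] unchanged in both environments, so [p] cannot be basic with [b] derived before the DAT suffix.
The alternation reflects word-final obstruent devoicing: voiced obstruents become voiceless word-finally. /b/ is underlying.

/ʃab/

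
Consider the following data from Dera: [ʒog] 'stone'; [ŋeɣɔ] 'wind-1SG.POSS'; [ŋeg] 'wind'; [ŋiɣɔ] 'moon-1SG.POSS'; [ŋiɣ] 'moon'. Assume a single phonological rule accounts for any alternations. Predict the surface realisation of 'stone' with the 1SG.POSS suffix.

[ʒoɣɔ]

The root 'wind' surfaces as [ŋeɣɔ] and [ŋeg], with a stem-final [ɣ] ~ [g] alternation.
The stem 'moon' ([ŋiɣɔ], [ŋiɣ]) shows [ɣ] unchanged in both environments, so [ɣ] cannot be basic with [g] derived in isolation.
Therefore /g/ is basic and [ɣ] is derived by intervocalic spirantization (voiced stops become fricatives between vowels).
The one attested form of 'stone', [ʒog], shows underlying /ʒog/. Applying the same rule between vowels gives [ʒoɣɔ].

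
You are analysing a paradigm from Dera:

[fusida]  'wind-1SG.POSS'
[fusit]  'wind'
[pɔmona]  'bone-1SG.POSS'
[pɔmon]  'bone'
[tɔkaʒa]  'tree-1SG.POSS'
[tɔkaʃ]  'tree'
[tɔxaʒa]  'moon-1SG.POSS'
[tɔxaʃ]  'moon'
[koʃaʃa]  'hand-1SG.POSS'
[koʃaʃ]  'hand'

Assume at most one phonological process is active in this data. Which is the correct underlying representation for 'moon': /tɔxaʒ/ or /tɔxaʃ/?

The stem for 'moon' ends in [ʒ] in [tɔxaʒa] but [ʃ] in [tɔxaʃ].
Compare 'hand', with invariant [ʃ] in [koʃaʃa] and [koʃaʃ]: an analysis with underlying /ʃ/ and a rule producing [ʒ] before the 1SG.POSS suffix would wrongly predict alternation here too.
So /ʒ/ is underlying, and a rule of word-final obstruent devoicing — voiced obstruents become voiceless word-finally — gives [ʃ].

/tɔxaʒ/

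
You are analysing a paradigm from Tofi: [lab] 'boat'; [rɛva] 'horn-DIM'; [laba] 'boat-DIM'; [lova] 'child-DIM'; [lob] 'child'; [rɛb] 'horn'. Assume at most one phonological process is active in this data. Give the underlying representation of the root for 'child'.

'child' shows [b] ~ [v] at the end of the stem ([lob] vs [lova]).
Compare 'boat', with invariant [b] in [lab] and [laba]: an analysis with underlying /b/ and a rule producing [v] before the DIM suffix would wrongly predict alternation here too.
The alternation reflects word-final hardening: voiced fricatives become stops word-finally. /v/ is underlying.

/lov/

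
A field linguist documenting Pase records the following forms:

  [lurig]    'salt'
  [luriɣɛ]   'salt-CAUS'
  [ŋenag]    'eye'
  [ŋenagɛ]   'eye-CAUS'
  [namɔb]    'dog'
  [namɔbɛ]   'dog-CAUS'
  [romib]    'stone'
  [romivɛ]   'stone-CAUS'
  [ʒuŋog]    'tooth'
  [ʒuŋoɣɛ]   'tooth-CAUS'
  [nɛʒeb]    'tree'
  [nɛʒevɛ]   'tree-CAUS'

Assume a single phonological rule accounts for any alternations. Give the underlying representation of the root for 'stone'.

/romiv/

The stem for 'stone' ends in [b] in [romib] but [v] in [romivɛ].
Compare 'dog', with invariant [b] in [namɔb] and [namɔbɛ]: an analysis with underlying /b/ and a rule producing [v] before the CAUS suffix would wrongly predict alternation here too.
The alternation reflects word-final hardening: voiced fricatives become stops word-finally. /v/ is underlying.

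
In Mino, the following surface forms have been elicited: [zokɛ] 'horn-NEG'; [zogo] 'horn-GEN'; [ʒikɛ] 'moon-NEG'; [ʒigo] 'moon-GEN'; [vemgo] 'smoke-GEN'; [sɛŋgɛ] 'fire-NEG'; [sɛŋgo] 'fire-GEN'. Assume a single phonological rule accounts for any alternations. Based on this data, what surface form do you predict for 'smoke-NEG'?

[vemgɛ]

The NEG morpheme has two allomorphs, [-gɛ] and [-kɛ].
The GEN suffix, which begins with [g], is invariant after every stem; so [g] is not altered by any rule here.
The NEG suffix is therefore /-kɛ/ underlyingly, with post-nasal voicing: voiceless stops become voiced after a nasal.
After 'smoke', which ends in a nasal, the suffix surfaces as [-gɛ], giving [vemgɛ].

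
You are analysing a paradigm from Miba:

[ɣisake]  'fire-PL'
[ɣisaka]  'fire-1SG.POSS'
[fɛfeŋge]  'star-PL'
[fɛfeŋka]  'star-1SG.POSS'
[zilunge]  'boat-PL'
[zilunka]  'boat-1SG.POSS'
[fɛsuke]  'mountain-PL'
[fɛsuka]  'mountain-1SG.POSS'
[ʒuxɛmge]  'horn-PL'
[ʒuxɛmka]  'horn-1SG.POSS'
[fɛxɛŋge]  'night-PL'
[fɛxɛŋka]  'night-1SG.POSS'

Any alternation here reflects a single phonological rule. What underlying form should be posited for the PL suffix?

/-ge/

The PL morpheme has two allomorphs, [-ge] and [-ke].
The 1SG.POSS suffix, which begins with [k], is invariant after every stem; so [k] is not altered by any rule here.
The PL suffix is therefore /-ge/ underlyingly, with post-vocalic devoicing: voiced stops become voiceless after a vowel.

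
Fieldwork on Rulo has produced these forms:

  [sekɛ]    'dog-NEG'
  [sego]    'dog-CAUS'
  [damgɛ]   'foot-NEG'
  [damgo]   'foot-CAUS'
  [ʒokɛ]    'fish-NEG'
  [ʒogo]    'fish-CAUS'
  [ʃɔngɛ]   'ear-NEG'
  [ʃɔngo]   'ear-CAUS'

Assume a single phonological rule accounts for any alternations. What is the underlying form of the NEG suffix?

The NEG suffix surfaces as [-gɛ] and [-kɛ], depending on the final segment of the stem.
The CAUS suffix, which begins with [g], is invariant after every stem; so [g] is not altered by any rule here.
The NEG suffix is therefore /-kɛ/ underlyingly, with post-nasal voicing: voiceless stops become voiced after a nasal.

/-kɛ/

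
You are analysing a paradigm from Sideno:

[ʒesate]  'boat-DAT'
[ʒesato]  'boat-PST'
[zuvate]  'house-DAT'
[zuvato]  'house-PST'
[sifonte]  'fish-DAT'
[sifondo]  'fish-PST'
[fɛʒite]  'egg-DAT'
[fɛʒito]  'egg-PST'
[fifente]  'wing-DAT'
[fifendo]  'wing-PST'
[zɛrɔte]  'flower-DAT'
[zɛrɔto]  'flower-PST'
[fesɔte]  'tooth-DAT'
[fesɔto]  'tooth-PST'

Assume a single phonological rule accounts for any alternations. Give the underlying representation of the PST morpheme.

The PST suffix surfaces as [-do] and [-to], depending on the final segment of the stem.
The DAT suffix, which begins with [t], is invariant after every stem; so [t] is not altered by any rule here.
The PST suffix is therefore /-do/ underlyingly, with post-vocalic devoicing: voiced stops become voiceless after a vowel.

/-do/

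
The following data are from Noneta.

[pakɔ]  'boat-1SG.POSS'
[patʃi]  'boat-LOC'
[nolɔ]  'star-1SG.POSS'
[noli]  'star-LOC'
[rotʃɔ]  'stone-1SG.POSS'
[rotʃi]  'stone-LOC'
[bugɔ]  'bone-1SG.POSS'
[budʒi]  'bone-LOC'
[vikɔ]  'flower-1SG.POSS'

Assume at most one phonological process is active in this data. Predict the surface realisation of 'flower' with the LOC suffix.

[vitʃi]

The root 'boat' surfaces as [pakɔ] and [patʃi], with a stem-final [k] ~ [tʃ] alternation.
Compare 'stone', with invariant [tʃ] in [rotʃɔ] and [rotʃi]: an analysis with underlying /tʃ/ and a rule producing [k] before the 1SG.POSS suffix would wrongly predict alternation here too.
Therefore /k/ is basic and [tʃ] is derived by palatalization before a front vowel (/k/ and /g/ become palato-alveolar [tʃ] and [dʒ] before a front vowel).
The one attested form of 'flower', [vikɔ], shows underlying /vik/. Applying the same rule before a front vowel gives [vitʃi].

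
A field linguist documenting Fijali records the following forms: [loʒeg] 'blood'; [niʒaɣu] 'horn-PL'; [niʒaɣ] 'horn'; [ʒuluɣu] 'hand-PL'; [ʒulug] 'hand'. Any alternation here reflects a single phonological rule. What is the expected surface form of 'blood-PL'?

In [ʒuluɣu] and [ʒulug] the final segment of 'hand' alternates: [ɣ] ~ [g].
If /ɣ/ were underlying and a rule turned it into [g] in isolation, 'horn' would also alternate; but it has [ɣ] in both [niʒaɣu] and [niʒaɣ].
The alternation reflects intervocalic spirantization: voiced stops become fricatives between vowels. /g/ is underlying.
The one attested form of 'blood', [loʒeg], shows underlying /loʒeg/. Applying the same rule between vowels gives [loʒeɣu].

[loʒeɣu]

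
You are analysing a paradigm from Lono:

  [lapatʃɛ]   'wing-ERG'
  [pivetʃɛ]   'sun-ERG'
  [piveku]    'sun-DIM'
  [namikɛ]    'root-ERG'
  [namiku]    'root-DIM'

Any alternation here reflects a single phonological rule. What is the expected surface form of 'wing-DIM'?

In [pivetʃɛ] and [piveku] the final segment of 'sun' alternates: [tʃ] ~ [k].
If /k/ were underlying and a rule turned it into [tʃ] before the ERG suffix, 'root' would also alternate; but it has [k] in both [namikɛ] and [namiku].
The alternation reflects depalatalization: palato-alveolar /tʃ/ becomes [k] when no front vowel follows. /tʃ/ is underlying.
From [lapatʃɛ] the stem 'wing' is /lapatʃ/; when no front vowel follows this yields [lapaku].

[lapaku]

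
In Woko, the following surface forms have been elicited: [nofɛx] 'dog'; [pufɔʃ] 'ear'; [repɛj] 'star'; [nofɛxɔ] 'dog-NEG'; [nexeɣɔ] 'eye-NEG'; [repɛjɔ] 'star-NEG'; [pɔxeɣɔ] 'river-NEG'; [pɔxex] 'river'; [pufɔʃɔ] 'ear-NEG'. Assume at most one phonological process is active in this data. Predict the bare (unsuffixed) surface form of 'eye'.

In [pɔxeɣɔ] and [pɔxex] the final segment of 'river' alternates: [ɣ] ~ [x].
If /x/ were underlying and a rule turned it into [ɣ] before the NEG suffix, 'dog' would also alternate; but it has [x] in both [nofɛxɔ] and [nofɛx].
The underlying segment must be /ɣ/; voiced obstruents become voiceless word-finally, yielding [x] there.
From [nexeɣɔ] the stem 'eye' is /nexeɣ/; word-finally this yields [nexex].

[nexex]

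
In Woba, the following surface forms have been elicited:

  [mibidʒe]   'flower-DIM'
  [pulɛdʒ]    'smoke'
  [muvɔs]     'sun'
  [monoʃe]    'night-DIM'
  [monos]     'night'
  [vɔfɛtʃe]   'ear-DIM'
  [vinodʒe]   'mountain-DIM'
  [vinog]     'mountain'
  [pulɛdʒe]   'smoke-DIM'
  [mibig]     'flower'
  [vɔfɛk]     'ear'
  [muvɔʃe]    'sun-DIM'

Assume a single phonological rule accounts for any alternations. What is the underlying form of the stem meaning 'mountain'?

/vinog/

'mountain' shows [dʒ] ~ [g] at the end of the stem ([vinodʒe] vs [vinog]).
If /dʒ/ were underlying and a rule turned it into [g] in isolation, 'smoke' would also alternate; but it has [dʒ] in both [pulɛdʒe] and [pulɛdʒ].
The underlying segment must be /g/; /k/, /g/ and /s/ become palato-alveolar [tʃ], [dʒ] and [ʃ] before a front vowel, yielding [dʒ] there.
Hence 'mountain' is /vinog/ underlyingly.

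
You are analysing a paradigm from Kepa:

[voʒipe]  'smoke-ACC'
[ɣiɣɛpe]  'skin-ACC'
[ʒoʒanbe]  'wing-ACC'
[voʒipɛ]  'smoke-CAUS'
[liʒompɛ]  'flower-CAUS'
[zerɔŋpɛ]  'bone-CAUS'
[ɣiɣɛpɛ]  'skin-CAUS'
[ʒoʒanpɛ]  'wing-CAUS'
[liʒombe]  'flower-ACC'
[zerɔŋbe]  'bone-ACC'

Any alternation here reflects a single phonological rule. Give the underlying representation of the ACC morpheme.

The ACC morpheme has two allomorphs, [-be] and [-pe].
The CAUS suffix, which begins with [p], is invariant after every stem; so [p] is not altered by any rule here.
The ACC suffix is therefore /-be/ underlyingly, with post-vocalic devoicing: voiced stops become voiceless after a vowel.

/-be/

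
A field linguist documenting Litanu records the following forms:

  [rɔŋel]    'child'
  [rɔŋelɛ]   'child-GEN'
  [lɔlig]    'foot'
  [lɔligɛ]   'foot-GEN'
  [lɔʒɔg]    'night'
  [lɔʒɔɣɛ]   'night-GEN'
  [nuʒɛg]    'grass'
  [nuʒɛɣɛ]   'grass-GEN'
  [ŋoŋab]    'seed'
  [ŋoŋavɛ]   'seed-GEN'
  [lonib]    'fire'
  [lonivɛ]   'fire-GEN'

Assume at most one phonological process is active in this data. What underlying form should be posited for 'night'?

/lɔʒɔɣ/

The root 'night' surfaces as [lɔʒɔg] and [lɔʒɔɣɛ], with a stem-final [g] ~ [ɣ] alternation.
But 'foot' keeps [g] in both environments ([lɔlig], [lɔligɛ]), so there is no rule changing /g/ to [ɣ] before the GEN suffix.
So /ɣ/ is underlying, and a rule of word-final hardening — voiced fricatives become stops word-finally — gives [g].
The underlying form of 'night' is therefore /lɔʒɔɣ/.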